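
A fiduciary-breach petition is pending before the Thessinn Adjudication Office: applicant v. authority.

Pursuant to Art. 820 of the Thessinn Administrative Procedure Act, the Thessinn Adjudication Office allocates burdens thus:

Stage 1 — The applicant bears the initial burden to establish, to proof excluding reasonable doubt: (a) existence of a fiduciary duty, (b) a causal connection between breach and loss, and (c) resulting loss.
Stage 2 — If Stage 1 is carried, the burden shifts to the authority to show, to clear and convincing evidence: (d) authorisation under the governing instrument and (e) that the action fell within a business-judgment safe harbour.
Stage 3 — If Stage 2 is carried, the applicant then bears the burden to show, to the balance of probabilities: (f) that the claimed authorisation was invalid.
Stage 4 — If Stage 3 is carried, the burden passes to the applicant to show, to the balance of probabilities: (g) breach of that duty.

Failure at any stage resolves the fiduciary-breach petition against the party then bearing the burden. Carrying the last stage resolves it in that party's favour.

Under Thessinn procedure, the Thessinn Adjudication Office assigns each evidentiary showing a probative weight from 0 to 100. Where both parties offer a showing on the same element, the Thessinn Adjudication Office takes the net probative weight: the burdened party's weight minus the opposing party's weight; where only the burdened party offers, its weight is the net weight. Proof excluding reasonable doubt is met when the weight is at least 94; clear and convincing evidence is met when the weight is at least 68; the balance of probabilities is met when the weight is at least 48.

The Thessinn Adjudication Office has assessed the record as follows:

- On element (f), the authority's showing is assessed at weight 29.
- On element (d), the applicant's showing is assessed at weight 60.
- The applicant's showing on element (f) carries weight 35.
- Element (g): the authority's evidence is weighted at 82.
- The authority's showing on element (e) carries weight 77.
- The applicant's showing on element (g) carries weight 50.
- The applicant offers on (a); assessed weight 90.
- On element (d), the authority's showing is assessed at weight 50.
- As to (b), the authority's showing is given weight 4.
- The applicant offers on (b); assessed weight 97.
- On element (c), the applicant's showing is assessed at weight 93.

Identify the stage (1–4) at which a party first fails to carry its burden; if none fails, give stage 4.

stage 1

At Stage 1 the applicant must meet proof excluding reasonable doubt (weight is at least 94): on (a) the weight is 90, which does not reach 94, so (a) does not meet the standard; on (b) the weight is 97 less the opposing 4 gives net 93, which does not reach 94, so (b) does not meet the standard; on (c) the weight is 93, which does not reach 94, so (c) does not meet the standard.
  The applicant does not carry Stage 1.
So the authority prevails.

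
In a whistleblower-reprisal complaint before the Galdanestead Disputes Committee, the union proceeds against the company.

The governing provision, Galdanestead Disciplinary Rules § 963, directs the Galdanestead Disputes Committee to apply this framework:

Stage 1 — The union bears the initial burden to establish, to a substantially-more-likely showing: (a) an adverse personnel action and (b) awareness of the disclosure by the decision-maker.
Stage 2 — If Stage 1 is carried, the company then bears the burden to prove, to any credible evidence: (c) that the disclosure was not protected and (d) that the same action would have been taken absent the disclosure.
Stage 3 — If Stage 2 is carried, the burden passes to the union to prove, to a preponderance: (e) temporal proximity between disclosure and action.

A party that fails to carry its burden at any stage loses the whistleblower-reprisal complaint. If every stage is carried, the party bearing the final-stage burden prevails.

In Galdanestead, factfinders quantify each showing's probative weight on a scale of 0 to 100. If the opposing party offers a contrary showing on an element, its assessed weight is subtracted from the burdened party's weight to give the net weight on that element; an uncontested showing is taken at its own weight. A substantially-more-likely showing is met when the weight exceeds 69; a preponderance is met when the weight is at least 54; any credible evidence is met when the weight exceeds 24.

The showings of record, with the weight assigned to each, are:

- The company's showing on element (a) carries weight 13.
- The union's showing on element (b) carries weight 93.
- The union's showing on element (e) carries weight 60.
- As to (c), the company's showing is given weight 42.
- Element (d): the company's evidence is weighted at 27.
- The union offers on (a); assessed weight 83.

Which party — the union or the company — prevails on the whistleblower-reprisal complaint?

union

At Stage 1 the union must meet a substantially-more-likely showing (weight exceeds 69): on (a) the weight is 83 less the opposing 13 gives net 70, which does exceed 69, so (a) meets the standard; on (b) the weight is 93, which does exceed 69, so (b) meets the standard.
  Stage 1 is satisfied; the onus moves to the company.
At Stage 2 the company must meet any credible evidence (weight exceeds 24): on (c) the weight is 42, > 24, so (c) meets the standard; on (d) the weight is 27, > 24, so (d) meets the standard.
  Stage 2 carried; the burden shifts to the union.
At Stage 3 the union must meet a preponderance (weight is at least 54): on (e) the weight is 60, which does reach 54, so (e) meets the standard.
  The union carries the last stage.
With every stage satisfied, the union prevails.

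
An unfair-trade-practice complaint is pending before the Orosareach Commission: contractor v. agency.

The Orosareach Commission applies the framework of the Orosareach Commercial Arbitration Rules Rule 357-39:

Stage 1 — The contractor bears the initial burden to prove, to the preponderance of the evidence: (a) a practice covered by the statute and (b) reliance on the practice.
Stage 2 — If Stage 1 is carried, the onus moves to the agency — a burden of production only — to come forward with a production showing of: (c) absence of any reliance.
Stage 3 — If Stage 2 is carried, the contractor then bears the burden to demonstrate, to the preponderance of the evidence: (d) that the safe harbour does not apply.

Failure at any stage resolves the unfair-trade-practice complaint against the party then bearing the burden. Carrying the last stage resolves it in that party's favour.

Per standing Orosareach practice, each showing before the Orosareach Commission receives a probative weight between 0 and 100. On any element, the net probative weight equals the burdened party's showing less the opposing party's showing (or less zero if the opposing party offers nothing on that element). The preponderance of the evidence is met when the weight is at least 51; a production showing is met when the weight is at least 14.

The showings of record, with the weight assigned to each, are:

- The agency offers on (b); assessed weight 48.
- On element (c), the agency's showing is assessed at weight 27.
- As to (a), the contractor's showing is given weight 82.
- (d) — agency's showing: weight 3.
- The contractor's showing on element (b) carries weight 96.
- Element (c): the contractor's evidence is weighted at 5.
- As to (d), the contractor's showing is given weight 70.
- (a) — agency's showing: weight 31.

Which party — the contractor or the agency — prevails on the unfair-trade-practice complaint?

agency

Stage 1 — burden on contractor; standard: the preponderance of the evidence (weight is at least 51).
    (a): 82 − 31 = 51 ≥ 51 [met]
    (b): 96 − 48 = 48 < 51 [not met]
  The contractor does not carry Stage 1.
The analysis ends at Stage 1; the agency prevails.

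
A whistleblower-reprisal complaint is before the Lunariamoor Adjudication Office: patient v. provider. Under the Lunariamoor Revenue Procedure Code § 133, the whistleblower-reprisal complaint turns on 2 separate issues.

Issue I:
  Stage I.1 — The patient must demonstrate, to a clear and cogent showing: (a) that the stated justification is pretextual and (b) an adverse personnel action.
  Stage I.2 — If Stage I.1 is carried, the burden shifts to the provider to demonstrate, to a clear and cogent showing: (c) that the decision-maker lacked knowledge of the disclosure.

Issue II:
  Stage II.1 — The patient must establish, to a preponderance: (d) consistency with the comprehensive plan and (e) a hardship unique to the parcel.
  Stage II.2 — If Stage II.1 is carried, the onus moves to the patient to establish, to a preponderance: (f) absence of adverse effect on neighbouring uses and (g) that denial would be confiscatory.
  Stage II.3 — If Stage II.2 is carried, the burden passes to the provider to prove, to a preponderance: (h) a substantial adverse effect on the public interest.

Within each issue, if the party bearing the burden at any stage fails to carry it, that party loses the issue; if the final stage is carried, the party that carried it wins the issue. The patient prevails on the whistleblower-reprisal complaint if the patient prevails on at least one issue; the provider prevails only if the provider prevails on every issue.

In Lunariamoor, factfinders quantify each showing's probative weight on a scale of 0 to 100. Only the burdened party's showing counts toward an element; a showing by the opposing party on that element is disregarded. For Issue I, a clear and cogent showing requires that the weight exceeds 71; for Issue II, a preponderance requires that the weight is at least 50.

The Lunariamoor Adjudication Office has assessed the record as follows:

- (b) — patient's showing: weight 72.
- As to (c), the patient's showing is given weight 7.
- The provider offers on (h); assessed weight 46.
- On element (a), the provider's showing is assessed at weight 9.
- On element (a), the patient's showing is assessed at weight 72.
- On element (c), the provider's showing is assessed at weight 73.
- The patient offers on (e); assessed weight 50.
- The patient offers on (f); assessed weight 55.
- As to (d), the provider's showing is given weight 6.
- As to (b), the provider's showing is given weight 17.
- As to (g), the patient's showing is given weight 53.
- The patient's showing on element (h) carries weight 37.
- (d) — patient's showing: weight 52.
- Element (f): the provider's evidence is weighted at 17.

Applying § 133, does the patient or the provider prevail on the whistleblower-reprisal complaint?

patient

— Issue I —
At Stage I.1 the patient must meet a clear and cogent showing (weight exceeds 71): on (a) the weight is 72 (the provider's 9 is given no effect), > 71, so (a) meets the standard; on (b) the weight is 72 (the provider's 17 is given no effect), > 71, so (b) meets the standard.
  Stage I.1 carried; the burden shifts to the provider.
At Stage I.2 the provider must meet a clear and cogent showing (weight exceeds 71): on (c) the weight is 73 (the patient's 7 is given no effect), which does exceed 71, so (c) meets the standard.
  The provider carries the last stage.
Every stage carried; the provider prevails on this issue.
— Issue II —
Stage II.1 (patient, a preponderance, weight is at least 50): (d) 52 (provider's 6 disregarded) ≥ 50 — meets; (e) 50 ≥ 50 — meets.
  Stage II.1 carried; the burden remains with the patient.
Stage II.2 (patient, a preponderance, weight is at least 50): (f) 55 (provider's 17 disregarded) ≥ 50 — meets; (g) 53 ≥ 50 — meets.
  The patient carries Stage II.2; the provider now bears the burden.
Stage II.3 (provider, a preponderance, weight is at least 50): (h) 46 (patient's 37 disregarded) < 50 — fails.
  Not every element is met, so the provider fails to carry Stage II.3.
The patient prevails on this issue.
Per-issue: Issue I → provider; Issue II → patient. The patient must prevail on at least one issue; overall, the patient prevails.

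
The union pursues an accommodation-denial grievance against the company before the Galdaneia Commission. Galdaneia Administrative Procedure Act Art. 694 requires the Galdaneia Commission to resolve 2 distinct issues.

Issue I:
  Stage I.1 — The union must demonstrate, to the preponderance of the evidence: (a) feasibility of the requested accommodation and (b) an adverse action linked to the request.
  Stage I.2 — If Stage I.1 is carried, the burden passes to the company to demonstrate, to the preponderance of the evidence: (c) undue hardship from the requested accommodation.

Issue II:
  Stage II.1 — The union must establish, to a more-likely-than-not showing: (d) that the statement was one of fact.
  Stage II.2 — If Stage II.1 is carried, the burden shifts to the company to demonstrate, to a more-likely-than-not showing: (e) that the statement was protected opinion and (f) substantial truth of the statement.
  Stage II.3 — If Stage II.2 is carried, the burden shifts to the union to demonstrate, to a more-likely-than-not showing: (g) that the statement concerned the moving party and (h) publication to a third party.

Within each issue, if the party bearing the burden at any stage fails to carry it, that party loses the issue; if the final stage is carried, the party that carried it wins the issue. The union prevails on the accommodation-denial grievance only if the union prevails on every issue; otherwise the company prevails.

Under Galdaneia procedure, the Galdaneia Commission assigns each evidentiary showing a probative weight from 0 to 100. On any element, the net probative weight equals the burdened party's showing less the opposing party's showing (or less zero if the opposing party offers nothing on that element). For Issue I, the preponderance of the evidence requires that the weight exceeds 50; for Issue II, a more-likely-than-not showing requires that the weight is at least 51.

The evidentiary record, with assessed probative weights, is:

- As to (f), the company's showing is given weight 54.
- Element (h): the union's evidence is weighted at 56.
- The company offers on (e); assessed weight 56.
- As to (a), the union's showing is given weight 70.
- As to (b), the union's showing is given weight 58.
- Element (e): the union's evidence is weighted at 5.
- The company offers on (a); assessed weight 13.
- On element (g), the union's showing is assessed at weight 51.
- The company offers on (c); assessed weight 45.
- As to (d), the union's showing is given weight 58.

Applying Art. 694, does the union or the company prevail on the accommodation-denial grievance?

union

— Issue I —
At Stage I.1 the union must meet the preponderance of the evidence (weight exceeds 50): on (a) the weight is 70 less the opposing 13 gives net 57, > 50, so (a) meets the standard; on (b) the weight is 58, > 50, so (b) meets the standard.
  Stage I.1 carried; the burden shifts to the company.
At Stage I.2 the company must meet the preponderance of the evidence (weight exceeds 50): on (c) the weight is 45, which does not exceed 50, so (c) does not meet the standard.
  Not every element is met, so the company fails to carry Stage I.2.
So the union prevails on this issue.
— Issue II —
At Stage II.1 the union must meet a more-likely-than-not showing (weight is at least 51): on (d) the weight is 58, ≥ 51, so (d) meets the standard.
  Stage II.1 carried; the burden shifts to the company.
At Stage II.2 the company must meet a more-likely-than-not showing (weight is at least 51): on (e) the weight is 56 less the opposing 5 gives net 51, which does reach 51, so (e) meets the standard; on (f) the weight is 54, which does reach 51, so (f) meets the standard.
  Stage II.2 is satisfied; the onus moves to the union.
At Stage II.3 the union must meet a more-likely-than-not showing (weight is at least 51): on (g) the weight is 51, which does reach 51, so (g) meets the standard; on (h) the weight is 56, ≥ 51, so (h) meets the standard.
  The union carries the last stage.
All stages carried — the union prevails on this issue.
Per-issue: Issue I → union; Issue II → union. The union must prevail on every issue; overall, the union prevails.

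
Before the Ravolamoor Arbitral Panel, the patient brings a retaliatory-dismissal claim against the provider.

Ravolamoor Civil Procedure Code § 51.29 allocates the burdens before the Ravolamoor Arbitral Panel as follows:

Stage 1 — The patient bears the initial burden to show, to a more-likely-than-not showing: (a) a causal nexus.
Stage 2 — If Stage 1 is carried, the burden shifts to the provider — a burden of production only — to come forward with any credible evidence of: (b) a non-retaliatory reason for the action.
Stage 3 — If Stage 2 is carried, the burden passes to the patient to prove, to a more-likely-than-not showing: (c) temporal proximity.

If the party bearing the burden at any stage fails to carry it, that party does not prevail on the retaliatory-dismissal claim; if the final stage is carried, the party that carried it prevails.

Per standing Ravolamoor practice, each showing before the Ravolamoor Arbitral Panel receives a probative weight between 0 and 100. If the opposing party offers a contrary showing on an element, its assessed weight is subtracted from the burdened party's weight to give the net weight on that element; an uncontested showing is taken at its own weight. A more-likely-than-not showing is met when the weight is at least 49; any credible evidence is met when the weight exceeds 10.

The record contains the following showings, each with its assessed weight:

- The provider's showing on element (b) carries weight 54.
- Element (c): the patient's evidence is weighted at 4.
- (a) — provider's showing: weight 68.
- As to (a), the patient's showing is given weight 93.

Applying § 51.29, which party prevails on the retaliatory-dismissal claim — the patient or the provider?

provider

At Stage 1 the patient must meet a more-likely-than-not showing (weight is at least 49): on (a) the weight is 93 less the opposing 68 gives net 25, which does not reach 49, so (a) does not meet the standard.
  Stage 1 not carried; the patient fails its burden.
The provider prevails.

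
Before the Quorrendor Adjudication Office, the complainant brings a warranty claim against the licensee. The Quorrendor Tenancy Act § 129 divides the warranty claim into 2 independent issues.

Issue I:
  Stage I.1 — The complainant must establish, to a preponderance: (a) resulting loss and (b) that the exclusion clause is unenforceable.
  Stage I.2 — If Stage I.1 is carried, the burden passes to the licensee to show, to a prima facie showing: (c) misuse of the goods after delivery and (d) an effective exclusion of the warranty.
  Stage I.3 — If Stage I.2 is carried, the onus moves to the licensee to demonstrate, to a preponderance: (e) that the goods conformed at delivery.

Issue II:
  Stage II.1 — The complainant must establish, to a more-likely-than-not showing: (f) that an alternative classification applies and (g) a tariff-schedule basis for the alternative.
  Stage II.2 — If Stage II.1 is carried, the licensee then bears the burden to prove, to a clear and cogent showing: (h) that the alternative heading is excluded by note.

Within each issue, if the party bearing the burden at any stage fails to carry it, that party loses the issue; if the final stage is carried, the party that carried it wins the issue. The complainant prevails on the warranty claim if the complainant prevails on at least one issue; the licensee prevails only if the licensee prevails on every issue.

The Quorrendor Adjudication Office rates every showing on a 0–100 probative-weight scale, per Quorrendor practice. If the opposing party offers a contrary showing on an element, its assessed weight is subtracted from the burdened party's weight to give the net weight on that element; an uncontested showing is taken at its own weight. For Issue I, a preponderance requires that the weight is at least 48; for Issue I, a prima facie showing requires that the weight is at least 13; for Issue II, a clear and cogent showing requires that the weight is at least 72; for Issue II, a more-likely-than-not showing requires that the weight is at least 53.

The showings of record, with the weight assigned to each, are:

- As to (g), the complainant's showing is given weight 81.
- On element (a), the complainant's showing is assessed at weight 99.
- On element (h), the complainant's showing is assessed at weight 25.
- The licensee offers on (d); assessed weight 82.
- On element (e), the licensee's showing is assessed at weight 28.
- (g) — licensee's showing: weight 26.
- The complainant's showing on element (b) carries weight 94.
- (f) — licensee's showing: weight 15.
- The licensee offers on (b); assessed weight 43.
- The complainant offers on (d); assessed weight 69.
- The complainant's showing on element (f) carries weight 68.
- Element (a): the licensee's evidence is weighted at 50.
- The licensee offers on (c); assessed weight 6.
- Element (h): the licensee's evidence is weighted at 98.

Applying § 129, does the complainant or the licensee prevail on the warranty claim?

complainant

— Issue I —
Stage I.1 (complainant, a preponderance, weight is at least 48): (a) net 99−50=49 ≥ 48 — meets; (b) net 94−43=51 ≥ 48 — meets.
  The complainant carries Stage I.1; the licensee now bears the burden.
Stage I.2 (licensee, a prima facie showing, weight is at least 13): (c) 6 < 13 — fails; (d) net 82−69=13 ≥ 13 — meets.
  The licensee does not carry Stage I.2.
So the complainant prevails on this issue.
— Issue II —
Stage II.1 (complainant, a more-likely-than-not showing, weight is at least 53): (f) net 68−15=53 ≥ 53 — meets; (g) net 81−26=55 ≥ 53 — meets.
  Stage II.1 is satisfied; the onus moves to the licensee.
Stage II.2 (licensee, a clear and cogent showing, weight is at least 72): (h) net 98−25=73 ≥ 72 — meets.
  Stage II.2 carried; the final stage is satisfied.
Every stage carried; the licensee prevails on this issue.
Per-issue: Issue I → complainant; Issue II → licensee. The complainant must prevail on at least one issue; overall, the complainant prevails.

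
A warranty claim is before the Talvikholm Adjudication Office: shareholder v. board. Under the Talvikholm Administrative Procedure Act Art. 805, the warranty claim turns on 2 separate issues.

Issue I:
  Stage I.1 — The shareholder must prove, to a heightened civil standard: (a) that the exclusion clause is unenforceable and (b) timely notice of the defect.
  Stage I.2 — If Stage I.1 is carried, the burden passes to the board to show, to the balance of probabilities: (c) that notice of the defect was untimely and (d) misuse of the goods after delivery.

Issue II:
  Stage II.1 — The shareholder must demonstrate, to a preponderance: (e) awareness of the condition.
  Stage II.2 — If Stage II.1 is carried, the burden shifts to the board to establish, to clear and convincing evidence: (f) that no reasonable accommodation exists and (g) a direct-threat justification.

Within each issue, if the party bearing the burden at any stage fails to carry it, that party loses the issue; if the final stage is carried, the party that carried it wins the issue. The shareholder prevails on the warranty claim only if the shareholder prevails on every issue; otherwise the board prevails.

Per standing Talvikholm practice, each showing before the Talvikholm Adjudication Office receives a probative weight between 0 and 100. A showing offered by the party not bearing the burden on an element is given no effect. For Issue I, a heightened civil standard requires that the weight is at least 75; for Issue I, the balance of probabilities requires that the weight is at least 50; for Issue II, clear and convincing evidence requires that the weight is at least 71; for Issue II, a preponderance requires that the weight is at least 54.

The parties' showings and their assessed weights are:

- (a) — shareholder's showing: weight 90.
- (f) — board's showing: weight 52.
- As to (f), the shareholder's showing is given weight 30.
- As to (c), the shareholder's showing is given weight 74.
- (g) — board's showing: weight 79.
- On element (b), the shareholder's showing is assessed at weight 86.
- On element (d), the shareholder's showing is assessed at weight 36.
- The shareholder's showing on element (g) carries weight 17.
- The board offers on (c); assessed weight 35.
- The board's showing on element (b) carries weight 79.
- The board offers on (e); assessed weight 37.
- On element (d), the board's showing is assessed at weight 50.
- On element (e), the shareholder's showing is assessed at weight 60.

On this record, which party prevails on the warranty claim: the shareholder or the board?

— Issue I —
Stage I.1 — burden on shareholder; standard: a heightened civil standard (weight is at least 75).
    (a): 90 ≥ 75 [met]
    (b): 86 (board's 79 disregarded) ≥ 75 [met]
  The shareholder carries Stage I.1; the board now bears the burden.
Stage I.2 — burden on board; standard: the balance of probabilities (weight is at least 50).
    (c): 35 (shareholder's 74 disregarded) < 50 [not met]
    (d): 50 (shareholder's 36 disregarded) ≥ 50 [met]
  Stage I.2 not carried; the board fails its burden.
The shareholder prevails on this issue.
— Issue II —
At Stage II.1 the shareholder must meet a preponderance (weight is at least 54): on (e) the weight is 60 (the board's 37 is given no effect), ≥ 54, so (e) meets the standard.
  Stage II.1 carried; the burden shifts to the board.
At Stage II.2 the board must meet clear and convincing evidence (weight is at least 71): on (f) the weight is 52 (the shareholder's 30 is given no effect), which does not reach 71, so (f) does not meet the standard; on (g) the weight is 79 (the shareholder's 17 is given no effect), ≥ 71, so (g) meets the standard.
  Not every element is met, so the board fails to carry Stage II.2.
So the shareholder prevails on this issue.
Per-issue: Issue I → shareholder; Issue II → shareholder. The shareholder must prevail on every issue; overall, the shareholder prevails.

shareholder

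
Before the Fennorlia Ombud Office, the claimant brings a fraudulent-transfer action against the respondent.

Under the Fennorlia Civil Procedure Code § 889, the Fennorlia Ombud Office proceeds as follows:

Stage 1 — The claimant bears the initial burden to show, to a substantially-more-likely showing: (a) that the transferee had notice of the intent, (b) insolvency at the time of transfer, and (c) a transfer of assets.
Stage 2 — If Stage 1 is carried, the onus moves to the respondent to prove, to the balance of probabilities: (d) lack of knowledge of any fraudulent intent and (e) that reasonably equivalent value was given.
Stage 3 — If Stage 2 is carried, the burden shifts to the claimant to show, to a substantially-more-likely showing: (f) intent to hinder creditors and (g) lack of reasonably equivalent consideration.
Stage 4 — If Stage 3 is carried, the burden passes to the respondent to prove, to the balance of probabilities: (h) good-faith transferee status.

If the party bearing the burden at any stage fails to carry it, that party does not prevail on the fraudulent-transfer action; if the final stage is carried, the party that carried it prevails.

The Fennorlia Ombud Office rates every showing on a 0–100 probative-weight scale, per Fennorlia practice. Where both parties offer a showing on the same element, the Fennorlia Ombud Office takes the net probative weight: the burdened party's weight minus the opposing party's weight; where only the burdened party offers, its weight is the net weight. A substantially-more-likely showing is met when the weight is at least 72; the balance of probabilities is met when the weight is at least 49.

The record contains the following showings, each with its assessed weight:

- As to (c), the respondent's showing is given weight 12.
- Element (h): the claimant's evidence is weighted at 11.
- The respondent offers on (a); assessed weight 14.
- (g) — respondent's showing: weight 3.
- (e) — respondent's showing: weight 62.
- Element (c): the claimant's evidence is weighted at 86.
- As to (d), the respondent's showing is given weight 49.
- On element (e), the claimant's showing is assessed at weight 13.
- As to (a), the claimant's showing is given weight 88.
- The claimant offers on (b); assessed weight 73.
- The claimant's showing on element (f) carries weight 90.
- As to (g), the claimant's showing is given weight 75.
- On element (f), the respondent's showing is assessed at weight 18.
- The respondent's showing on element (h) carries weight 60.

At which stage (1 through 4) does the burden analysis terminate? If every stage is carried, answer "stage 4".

Stage 1 (claimant, a substantially-more-likely showing, weight is at least 72): (a) net 88−14=74 ≥ 72 — meets; (b) 73 ≥ 72 — meets; (c) net 86−12=74 ≥ 72 — meets.
  All elements met. The burden passes to the respondent.
Stage 2 (respondent, the balance of probabilities, weight is at least 49): (d) 49 ≥ 49 — meets; (e) net 62−13=49 ≥ 49 — meets.
  All elements met. The burden passes to the claimant.
Stage 3 (claimant, a substantially-more-likely showing, weight is at least 72): (f) net 90−18=72 ≥ 72 — meets; (g) net 75−3=72 ≥ 72 — meets.
  Stage 3 is satisfied; the onus moves to the respondent.
Stage 4 (respondent, the balance of probabilities, weight is at least 49): (h) net 60−11=49 ≥ 49 — meets.
  The respondent carries the last stage.
Every stage carried; the respondent prevails.

stage 4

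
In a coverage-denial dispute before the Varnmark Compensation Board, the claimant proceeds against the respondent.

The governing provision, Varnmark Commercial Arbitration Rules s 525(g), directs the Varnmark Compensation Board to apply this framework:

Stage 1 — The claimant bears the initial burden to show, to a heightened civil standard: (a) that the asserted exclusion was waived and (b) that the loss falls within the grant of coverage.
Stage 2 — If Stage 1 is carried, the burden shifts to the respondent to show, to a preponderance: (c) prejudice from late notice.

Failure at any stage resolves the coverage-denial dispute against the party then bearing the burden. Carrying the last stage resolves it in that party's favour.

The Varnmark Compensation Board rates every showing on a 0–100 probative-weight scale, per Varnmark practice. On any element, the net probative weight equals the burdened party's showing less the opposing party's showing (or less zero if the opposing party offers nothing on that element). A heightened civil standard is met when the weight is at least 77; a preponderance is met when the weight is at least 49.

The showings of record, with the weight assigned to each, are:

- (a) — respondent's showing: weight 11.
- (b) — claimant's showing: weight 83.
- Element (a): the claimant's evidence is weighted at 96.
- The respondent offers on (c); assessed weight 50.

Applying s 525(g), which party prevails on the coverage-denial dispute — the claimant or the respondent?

Stage 1 — burden on claimant; standard: a heightened civil standard (weight is at least 77).
    (a): 96 − 11 = 85 ≥ 77 [met]
    (b): 83 ≥ 77 [met]
  All elements met. The burden passes to the respondent.
Stage 2 — burden on respondent; standard: a preponderance (weight is at least 49).
    (c): 50 ≥ 49 [met]
  The respondent carries the last stage.
All stages carried — the respondent prevails.

respondent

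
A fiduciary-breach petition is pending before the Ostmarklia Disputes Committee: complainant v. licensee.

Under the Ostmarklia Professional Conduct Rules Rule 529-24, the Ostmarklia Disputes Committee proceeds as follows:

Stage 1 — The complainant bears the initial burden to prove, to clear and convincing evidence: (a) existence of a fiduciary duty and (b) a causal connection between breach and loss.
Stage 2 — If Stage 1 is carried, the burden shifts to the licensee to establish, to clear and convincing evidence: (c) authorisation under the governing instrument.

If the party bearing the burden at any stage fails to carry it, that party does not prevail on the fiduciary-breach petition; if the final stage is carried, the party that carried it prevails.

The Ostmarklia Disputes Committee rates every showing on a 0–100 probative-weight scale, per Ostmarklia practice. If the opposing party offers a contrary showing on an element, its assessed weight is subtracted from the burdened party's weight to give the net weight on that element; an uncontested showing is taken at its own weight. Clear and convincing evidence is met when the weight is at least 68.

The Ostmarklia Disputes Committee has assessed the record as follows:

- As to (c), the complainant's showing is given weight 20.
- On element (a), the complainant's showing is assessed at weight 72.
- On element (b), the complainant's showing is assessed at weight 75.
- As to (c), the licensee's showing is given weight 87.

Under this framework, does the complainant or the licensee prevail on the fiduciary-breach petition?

Stage 1 — burden on complainant; standard: clear and convincing evidence (weight is at least 68).
    (a): 72 ≥ 68 [met]
    (b): 75 ≥ 68 [met]
  All elements met. The burden passes to the licensee.
Stage 2 — burden on licensee; standard: clear and convincing evidence (weight is at least 68).
    (c): 87 − 20 = 67 < 68 [not met]
  Not every element is met, so the licensee fails to carry Stage 2.
The analysis ends at Stage 2; the complainant prevails.

complainant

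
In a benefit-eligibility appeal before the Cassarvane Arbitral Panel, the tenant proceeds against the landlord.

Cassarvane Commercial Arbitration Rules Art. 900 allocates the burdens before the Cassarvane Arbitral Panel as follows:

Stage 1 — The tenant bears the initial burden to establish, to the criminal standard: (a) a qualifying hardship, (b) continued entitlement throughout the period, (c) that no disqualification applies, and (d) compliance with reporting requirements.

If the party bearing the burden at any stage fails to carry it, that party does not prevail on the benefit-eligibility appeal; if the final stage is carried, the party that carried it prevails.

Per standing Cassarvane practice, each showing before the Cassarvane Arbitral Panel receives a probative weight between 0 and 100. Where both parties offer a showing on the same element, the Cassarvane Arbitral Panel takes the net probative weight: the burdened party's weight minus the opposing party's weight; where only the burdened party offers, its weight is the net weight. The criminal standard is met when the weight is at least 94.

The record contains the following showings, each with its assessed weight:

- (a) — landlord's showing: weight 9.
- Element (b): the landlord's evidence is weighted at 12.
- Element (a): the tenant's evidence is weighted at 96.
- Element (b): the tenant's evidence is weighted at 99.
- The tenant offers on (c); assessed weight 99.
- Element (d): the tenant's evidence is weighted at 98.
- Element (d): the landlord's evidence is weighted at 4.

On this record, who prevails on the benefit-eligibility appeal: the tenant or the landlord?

landlord

Stage 1 (tenant, the criminal standard, weight is at least 94): (a) net 96−9=87 < 94 — fails; (b) net 99−12=87 < 94 — fails; (c) 99 ≥ 94 — meets; (d) net 98−4=94 ≥ 94 — meets.
  Stage 1 not carried; the tenant fails its burden.
The landlord prevails.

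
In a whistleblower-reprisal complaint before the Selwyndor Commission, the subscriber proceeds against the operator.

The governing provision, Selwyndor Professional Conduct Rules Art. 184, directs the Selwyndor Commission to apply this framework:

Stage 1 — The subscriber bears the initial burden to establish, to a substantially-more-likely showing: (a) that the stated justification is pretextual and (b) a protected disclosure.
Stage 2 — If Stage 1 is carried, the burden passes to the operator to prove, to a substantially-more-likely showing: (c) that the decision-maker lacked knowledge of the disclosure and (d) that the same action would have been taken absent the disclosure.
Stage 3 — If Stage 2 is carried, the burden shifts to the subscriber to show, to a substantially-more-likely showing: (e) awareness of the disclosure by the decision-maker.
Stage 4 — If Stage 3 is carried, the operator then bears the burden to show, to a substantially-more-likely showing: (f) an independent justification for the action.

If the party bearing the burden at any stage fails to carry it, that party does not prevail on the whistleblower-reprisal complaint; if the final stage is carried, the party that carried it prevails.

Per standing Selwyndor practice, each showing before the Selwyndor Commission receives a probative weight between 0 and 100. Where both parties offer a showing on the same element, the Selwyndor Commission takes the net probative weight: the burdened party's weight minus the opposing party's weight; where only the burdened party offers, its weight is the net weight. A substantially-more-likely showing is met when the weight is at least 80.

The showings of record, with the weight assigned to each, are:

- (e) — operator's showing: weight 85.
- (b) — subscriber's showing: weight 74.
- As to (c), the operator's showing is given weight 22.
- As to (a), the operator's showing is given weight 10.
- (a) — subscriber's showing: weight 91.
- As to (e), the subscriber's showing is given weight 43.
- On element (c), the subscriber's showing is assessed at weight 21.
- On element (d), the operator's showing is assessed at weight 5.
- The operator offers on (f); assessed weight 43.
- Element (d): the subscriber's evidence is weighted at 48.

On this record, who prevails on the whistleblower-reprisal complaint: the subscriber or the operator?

Stage 1 — burden on subscriber; standard: a substantially-more-likely showing (weight is at least 80).
    (a): 91 − 10 = 81 ≥ 80 [met]
    (b): 74 < 80 [not met]
  Not every element is met, so the subscriber fails to carry Stage 1.
The analysis ends at Stage 1; the operator prevails.

operator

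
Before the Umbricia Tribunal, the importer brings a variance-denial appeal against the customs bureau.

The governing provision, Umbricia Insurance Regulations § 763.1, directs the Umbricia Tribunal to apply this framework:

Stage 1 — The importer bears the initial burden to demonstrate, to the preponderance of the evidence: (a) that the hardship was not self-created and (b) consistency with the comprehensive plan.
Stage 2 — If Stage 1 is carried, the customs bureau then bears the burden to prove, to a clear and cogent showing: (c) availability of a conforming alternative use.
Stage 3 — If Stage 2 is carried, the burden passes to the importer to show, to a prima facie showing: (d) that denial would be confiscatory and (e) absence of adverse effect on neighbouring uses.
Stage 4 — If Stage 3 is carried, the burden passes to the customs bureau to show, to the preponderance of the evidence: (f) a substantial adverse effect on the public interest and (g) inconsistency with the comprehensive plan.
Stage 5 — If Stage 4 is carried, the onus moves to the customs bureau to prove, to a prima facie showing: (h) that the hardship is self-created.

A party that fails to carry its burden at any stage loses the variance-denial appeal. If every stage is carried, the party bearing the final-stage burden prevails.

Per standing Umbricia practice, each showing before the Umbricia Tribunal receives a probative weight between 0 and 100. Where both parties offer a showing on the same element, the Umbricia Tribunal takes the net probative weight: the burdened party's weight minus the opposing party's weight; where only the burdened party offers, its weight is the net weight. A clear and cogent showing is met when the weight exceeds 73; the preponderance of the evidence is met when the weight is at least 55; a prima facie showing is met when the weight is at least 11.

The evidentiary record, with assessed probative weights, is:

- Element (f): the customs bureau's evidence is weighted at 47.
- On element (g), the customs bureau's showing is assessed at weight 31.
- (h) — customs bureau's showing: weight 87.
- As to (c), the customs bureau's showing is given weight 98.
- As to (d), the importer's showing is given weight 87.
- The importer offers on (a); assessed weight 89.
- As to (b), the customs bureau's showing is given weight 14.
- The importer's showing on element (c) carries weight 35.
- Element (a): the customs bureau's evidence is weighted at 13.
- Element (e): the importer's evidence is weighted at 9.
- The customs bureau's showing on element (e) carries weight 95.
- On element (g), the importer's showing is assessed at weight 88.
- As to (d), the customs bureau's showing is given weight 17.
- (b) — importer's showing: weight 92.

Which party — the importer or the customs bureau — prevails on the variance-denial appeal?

importer

At Stage 1 the importer must meet the preponderance of the evidence (weight is at least 55): on (a) the weight is 89 less the opposing 13 gives net 76, which does reach 55, so (a) meets the standard; on (b) the weight is 92 less the opposing 14 gives net 78, ≥ 55, so (b) meets the standard.
  The importer carries Stage 1; the customs bureau now bears the burden.
At Stage 2 the customs bureau must meet a clear and cogent showing (weight exceeds 73): on (c) the weight is 98 less the opposing 35 gives net 63, which does not exceed 73, so (c) does not meet the standard.
  Not every element is met, so the customs bureau fails to carry Stage 2.
The importer prevails.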